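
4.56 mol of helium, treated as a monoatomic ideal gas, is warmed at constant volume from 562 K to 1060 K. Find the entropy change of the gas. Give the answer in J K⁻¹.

At constant volume, ΔS = nC_V ln(T₂/T₁) with C_V = 3R/2 = 12.47 J mol⁻¹ K⁻¹.
ΔS = 4.56 × 12.47 × ln(1060/562) = 36.1 J/K.

ΔS = 36.1 J/K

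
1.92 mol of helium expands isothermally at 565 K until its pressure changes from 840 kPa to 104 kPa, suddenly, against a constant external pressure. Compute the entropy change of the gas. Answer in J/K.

Entropy is a state function, so ΔS_gas depends only on the end states.
For an isothermal ideal gas ΔS_gas = nR ln(P₁/P₂) = 1.92 × 8.314 × ln(840/104) = 33.3 J/K.

ΔS_gas = 33.3 J/K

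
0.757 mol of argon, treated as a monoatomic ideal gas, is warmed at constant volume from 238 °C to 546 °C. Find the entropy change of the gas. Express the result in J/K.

ΔS = 4.45 J/K

In kelvin: T₁ = 511.15 K, T₂ = 819.15 K. At constant volume, ΔS = nC_V ln(T₂/T₁) with C_V = 3R/2 = 12.47 J mol⁻¹ K⁻¹.
ΔS = 0.757 × 12.47 × ln(819.15/511.15) = 4.45 J/K.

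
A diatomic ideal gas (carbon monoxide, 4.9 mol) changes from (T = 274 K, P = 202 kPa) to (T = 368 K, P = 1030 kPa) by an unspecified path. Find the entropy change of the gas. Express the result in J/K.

ΔS = nC_p ln(T₂/T₁) − nR ln(P₂/P₁), with C_p = 7R/2 = 29.1 J mol⁻¹ K⁻¹ for a diatomic ideal gas.
ΔS = 4.9 × [29.1 × ln(368/274) − 8.314 × ln(1030/202)] = -24.3 J/K.

ΔS = -24.3 J/K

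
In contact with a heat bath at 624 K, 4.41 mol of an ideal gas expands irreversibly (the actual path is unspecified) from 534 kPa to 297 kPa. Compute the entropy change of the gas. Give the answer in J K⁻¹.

Entropy is a state function, so ΔS_gas depends only on the end states.
For an isothermal ideal gas ΔS_gas = nR ln(P₁/P₂) = 4.41 × 8.314 × ln(534/297) = 21.5 J/K.

ΔS_gas = 21.5 J/K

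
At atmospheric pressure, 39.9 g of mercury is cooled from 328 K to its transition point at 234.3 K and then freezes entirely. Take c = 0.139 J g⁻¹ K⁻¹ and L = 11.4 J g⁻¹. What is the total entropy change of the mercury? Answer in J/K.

ΔS = -3.81 J/K

Cooling step: ΔS₁ = m c ln(T_tr/T_i) = 39.9 × 0.139 × ln(234.3/328) = -1.866 J/K.
Phase change: ΔS₂ = −mL/T_tr = −39.9 × 11.4 / 234.3 = -1.941 J/K.
ΔS_total = (-1.866) + (-1.941) = -3.81 J/K.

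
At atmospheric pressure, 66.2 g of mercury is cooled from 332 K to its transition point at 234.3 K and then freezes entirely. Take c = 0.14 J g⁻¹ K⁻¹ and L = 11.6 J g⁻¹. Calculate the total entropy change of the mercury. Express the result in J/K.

ΔS = -6.51 J/K

Cooling step: ΔS₁ = m c ln(T_tr/T_i) = 66.2 × 0.14 × ln(234.3/332) = -3.23 J/K.
Phase change: ΔS₂ = −mL/T_tr = −66.2 × 11.6 / 234.3 = -3.278 J/K.
ΔS_total = (-3.23) + (-3.278) = -6.51 J/K.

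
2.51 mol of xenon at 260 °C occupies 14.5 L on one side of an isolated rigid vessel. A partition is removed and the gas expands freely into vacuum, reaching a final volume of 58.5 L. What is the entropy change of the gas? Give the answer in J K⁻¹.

No heat is exchanged and no work is done, so the ideal-gas temperature stays constant.
Entropy is a state function; using a reversible isothermal path, ΔS_gas = nR ln(V₂/V₁) = 2.51 × 8.314 × ln(58.5/14.5) = 29.1 J/K.

ΔS_gas = 29.1 J/K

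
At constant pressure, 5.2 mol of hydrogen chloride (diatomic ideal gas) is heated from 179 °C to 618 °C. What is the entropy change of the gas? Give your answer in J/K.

ΔS = 103 J/K

In kelvin: T₁ = 452.15 K, T₂ = 891.15 K. At constant pressure, ΔS = nC_p ln(T₂/T₁) with C_p = 7R/2 = 29.1 J mol⁻¹ K⁻¹.
ΔS = 5.2 × 29.1 × ln(891.15/452.15) = 103 J/K.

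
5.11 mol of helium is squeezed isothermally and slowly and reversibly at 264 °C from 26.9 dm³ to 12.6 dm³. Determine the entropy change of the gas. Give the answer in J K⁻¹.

For an isothermal ideal gas ΔS_gas = nR ln(V₂/V₁) = 5.11 × 8.314 × ln(12.6/26.9) = -32.2 J/K.

ΔS_gas = -32.2 J/K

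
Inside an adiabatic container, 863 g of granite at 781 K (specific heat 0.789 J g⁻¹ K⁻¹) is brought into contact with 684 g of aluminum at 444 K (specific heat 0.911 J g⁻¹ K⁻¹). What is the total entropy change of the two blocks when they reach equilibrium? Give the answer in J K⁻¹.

Energy balance: T_f = (m₁c₁T₁ + m₂c₂T₂)/(m₁c₁ + m₂c₂) = 619.97 K.
ΔS₁ = m₁c₁ ln(T_f/T₁) = 680.907 × ln(619.97/781) = -157.2 J/K.
ΔS₂ = m₂c₂ ln(T_f/T₂) = 623.124 × ln(619.97/444) = 208 J/K.
ΔS_total = -157.2 + 208 = 50.8 J/K.

ΔS_total = 50.8 J/K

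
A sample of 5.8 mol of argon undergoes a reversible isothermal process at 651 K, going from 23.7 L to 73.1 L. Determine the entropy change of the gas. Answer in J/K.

For an isothermal ideal gas ΔS_gas = nR ln(V₂/V₁) = 5.8 × 8.314 × ln(73.1/23.7) = 54.3 J/K.

ΔS_gas = 54.3 J/K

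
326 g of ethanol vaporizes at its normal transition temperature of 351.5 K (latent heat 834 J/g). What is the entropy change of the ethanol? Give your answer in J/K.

Heat absorbed by the substance: Q = mL = 326 × 834 = 271884 J.
At constant T, ΔS = Q_rev/T = 271884 / 351.5 = 773 J/K.

ΔS = 773 J/K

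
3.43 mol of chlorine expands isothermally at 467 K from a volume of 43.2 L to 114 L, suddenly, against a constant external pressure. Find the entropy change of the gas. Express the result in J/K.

Entropy is a state function, so ΔS_gas depends only on the end states.
For an isothermal ideal gas ΔS_gas = nR ln(V₂/V₁) = 3.43 × 8.314 × ln(114/43.2) = 27.7 J/K.

ΔS_gas = 27.7 J/K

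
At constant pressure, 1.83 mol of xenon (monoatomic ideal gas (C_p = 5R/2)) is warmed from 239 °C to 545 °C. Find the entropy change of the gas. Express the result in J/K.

In kelvin: T₁ = 512.15 K, T₂ = 818.15 K. At constant pressure, ΔS = nC_p ln(T₂/T₁) with C_p = 5R/2 = 20.79 J mol⁻¹ K⁻¹.
ΔS = 1.83 × 20.79 × ln(818.15/512.15) = 17.8 J/K.

ΔS = 17.8 J/K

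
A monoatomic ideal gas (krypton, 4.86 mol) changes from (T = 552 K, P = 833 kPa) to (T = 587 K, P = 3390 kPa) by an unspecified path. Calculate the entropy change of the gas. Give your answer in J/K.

ΔS = -50.5 J/K

ΔS = nC_p ln(T₂/T₁) − nR ln(P₂/P₁), with C_p = 5R/2 = 20.79 J mol⁻¹ K⁻¹ for a monoatomic ideal gas.
ΔS = 4.86 × [20.79 × ln(587/552) − 8.314 × ln(3390/833)] = -50.5 J/K.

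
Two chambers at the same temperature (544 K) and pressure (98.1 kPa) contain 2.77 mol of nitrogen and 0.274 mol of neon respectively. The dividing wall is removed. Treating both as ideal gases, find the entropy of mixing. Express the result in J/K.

Mole fractions: x_A = 2.77/3.04 = 0.91, x_B = 0.09.
ΔS_mix = −R(n_A ln x_A + n_B ln x_B) = −8.314 × (2.77 ln 0.91 + 0.274 ln 0.09) = 7.66 J/K.

ΔS_mix = 7.66 J/K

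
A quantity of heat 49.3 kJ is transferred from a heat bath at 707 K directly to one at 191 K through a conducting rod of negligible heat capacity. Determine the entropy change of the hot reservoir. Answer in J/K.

The hot reservoir loses heat Q, so ΔS_hot = −Q/T_H = −49300/707 = -69.7 J/K.

ΔS_hot = -69.7 J/K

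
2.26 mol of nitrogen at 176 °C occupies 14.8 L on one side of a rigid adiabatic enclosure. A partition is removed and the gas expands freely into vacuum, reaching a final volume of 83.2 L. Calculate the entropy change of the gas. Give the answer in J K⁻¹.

No heat is exchanged and no work is done, so the ideal-gas temperature stays constant.
Entropy is a state function; using a reversible isothermal path, ΔS_gas = nR ln(V₂/V₁) = 2.26 × 8.314 × ln(83.2/14.8) = 32.4 J/K.

ΔS_gas = 32.4 J/K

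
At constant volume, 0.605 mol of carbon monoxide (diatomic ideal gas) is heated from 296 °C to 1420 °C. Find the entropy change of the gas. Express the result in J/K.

In kelvin: T₁ = 569.15 K, T₂ = 1693.15 K. At constant volume, ΔS = nC_V ln(T₂/T₁) with C_V = 5R/2 = 20.79 J mol⁻¹ K⁻¹.
ΔS = 0.605 × 20.79 × ln(1693.15/569.15) = 13.7 J/K.

ΔS = 13.7 J/K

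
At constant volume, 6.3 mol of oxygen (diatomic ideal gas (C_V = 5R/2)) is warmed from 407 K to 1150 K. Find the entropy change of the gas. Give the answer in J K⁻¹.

At constant volume, ΔS = nC_V ln(T₂/T₁) with C_V = 5R/2 = 20.79 J mol⁻¹ K⁻¹.
ΔS = 6.3 × 20.79 × ln(1150/407) = 136 J/K.

ΔS = 136 J/K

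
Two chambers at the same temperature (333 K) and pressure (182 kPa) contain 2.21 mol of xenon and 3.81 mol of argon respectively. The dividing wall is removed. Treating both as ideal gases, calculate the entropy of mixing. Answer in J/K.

Mole fractions: x_A = 2.21/6.02 = 0.367, x_B = 0.633.
ΔS_mix = −R(n_A ln x_A + n_B ln x_B) = −8.314 × (2.21 ln 0.367 + 3.81 ln 0.633) = 32.9 J/K.

ΔS_mix = 32.9 J/K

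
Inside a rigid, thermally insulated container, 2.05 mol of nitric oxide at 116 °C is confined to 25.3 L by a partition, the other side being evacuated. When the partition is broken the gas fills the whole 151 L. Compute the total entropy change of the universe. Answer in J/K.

No heat is exchanged and no work is done, so the ideal-gas temperature stays constant.
Entropy is a state function; using a reversible isothermal path, ΔS_gas = nR ln(V₂/V₁) = 2.05 × 8.314 × ln(151/25.3) = 30.4 J/K.
The insulated surroundings exchange no heat, so ΔS_surr = 0 and ΔS_universe = ΔS_gas.

ΔS_universe = 30.4 J/K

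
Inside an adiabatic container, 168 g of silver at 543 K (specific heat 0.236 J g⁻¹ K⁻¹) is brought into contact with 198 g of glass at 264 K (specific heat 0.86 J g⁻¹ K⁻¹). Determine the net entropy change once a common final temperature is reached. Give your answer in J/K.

Energy balance: T_f = (m₁c₁T₁ + m₂c₂T₂)/(m₁c₁ + m₂c₂) = 316.69 K.
ΔS₁ = m₁c₁ ln(T_f/T₁) = 39.648 × ln(316.69/543) = -21.38 J/K.
ΔS₂ = m₂c₂ ln(T_f/T₂) = 170.28 × ln(316.69/264) = 30.99 J/K.
ΔS_total = -21.38 + 30.99 = 9.61 J/K.

ΔS_total = 9.61 J/K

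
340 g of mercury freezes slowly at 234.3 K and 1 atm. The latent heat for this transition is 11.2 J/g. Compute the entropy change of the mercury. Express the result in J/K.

Heat released by the substance: Q = −mL = −340 × 11.2 = −3808 J.
At constant T, ΔS = Q_rev/T = −3808 / 234.3 = -16.3 J/K.

ΔS = -16.3 J/K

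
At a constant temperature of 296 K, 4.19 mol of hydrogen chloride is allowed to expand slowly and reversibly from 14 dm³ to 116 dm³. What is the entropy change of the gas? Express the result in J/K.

ΔS_gas = 73.7 J/K

For an isothermal ideal gas ΔS_gas = nR ln(V₂/V₁) = 4.19 × 8.314 × ln(116/14) = 73.7 J/K.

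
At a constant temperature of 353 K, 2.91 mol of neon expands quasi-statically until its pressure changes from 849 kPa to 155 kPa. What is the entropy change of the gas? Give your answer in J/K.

For an isothermal ideal gas ΔS_gas = nR ln(P₁/P₂) = 2.91 × 8.314 × ln(849/155) = 41.1 J/K.

ΔS_gas = 41.1 J/K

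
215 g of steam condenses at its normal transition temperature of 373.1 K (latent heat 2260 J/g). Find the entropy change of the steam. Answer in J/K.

Heat released by the substance: Q = −mL = −215 × 2260 = −485900 J.
At constant T, ΔS = Q_rev/T = −485900 / 373.1 = -1300 J/K.

ΔS = -1300 J/K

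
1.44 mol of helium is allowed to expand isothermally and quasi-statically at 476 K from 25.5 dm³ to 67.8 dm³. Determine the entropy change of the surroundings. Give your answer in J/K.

For an isothermal ideal gas ΔS_gas = nR ln(V₂/V₁) = 1.44 × 8.314 × ln(67.8/25.5) = 11.7 J/K.
The process is reversible, so ΔS_surr = −ΔS_gas = -11.7 J/K and ΔS_universe = 0.

ΔS_surr = -11.7 J/K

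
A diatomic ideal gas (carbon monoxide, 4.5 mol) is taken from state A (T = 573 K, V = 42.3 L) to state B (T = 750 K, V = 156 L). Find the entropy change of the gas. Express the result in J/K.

ΔS = 74 J/K

Entropy is a state function: ΔS = nC_V ln(T₂/T₁) + nR ln(V₂/V₁), with C_V = 5R/2 = 20.79 J mol⁻¹ K⁻¹ for a diatomic ideal gas.
ΔS = 4.5 × [20.79 × ln(750/573) + 8.314 × ln(156/42.3)] = 74 J/K.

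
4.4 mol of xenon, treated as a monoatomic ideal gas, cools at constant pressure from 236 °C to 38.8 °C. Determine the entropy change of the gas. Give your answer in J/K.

ΔS = -44.8 J/K

In kelvin: T₁ = 509.15 K, T₂ = 311.95 K. At constant pressure, ΔS = nC_p ln(T₂/T₁) with C_p = 5R/2 = 20.79 J mol⁻¹ K⁻¹.
ΔS = 4.4 × 20.79 × ln(311.95/509.15) = -44.8 J/K.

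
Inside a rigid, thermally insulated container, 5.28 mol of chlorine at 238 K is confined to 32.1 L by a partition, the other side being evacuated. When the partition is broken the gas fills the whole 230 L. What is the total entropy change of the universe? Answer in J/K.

ΔS_universe = 86.4 J/K

For an ideal gas in free expansion Q = 0 and W = 0, so T is unchanged.
Entropy is a state function; using a reversible isothermal path, ΔS_gas = nR ln(V₂/V₁) = 5.28 × 8.314 × ln(230/32.1) = 86.4 J/K.
The insulated surroundings exchange no heat, so ΔS_surr = 0 and ΔS_universe = ΔS_gas.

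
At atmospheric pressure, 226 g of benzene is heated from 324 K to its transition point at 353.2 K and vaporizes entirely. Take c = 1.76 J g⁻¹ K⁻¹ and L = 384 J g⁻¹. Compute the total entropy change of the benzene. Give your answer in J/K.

ΔS = 280 J/K

Warming step: ΔS₁ = m c ln(T_tr/T_i) = 226 × 1.76 × ln(353.2/324) = 34.32 J/K.
Phase change: ΔS₂ = +mL/T_tr = 226 × 384 / 353.2 = 245.7 J/K.
ΔS_total = (34.32) + (245.7) = 280 J/K.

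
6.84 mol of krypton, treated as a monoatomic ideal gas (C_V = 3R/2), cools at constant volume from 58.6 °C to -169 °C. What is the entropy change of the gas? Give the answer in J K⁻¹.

ΔS = -98.8 J/K

In kelvin: T₁ = 331.75 K, T₂ = 104.15 K. At constant volume, ΔS = nC_V ln(T₂/T₁) with C_V = 3R/2 = 12.47 J mol⁻¹ K⁻¹.
ΔS = 6.84 × 12.47 × ln(104.15/331.75) = -98.8 J/K.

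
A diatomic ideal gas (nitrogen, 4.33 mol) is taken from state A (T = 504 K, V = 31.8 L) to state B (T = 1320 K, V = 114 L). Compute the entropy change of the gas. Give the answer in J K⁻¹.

Entropy is a state function: ΔS = nC_V ln(T₂/T₁) + nR ln(V₂/V₁), with C_V = 5R/2 = 20.79 J mol⁻¹ K⁻¹ for a diatomic ideal gas.
ΔS = 4.33 × [20.79 × ln(1320/504) + 8.314 × ln(114/31.8)] = 133 J/K.

ΔS = 133 J/K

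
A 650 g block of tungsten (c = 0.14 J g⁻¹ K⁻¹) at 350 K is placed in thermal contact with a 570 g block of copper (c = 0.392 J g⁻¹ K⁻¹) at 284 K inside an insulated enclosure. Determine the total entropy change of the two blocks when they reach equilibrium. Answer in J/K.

ΔS_total = 1.45 J/K

Energy balance: T_f = (m₁c₁T₁ + m₂c₂T₂)/(m₁c₁ + m₂c₂) = 303.1 K.
ΔS₁ = m₁c₁ ln(T_f/T₁) = 91 × ln(303.1/350) = -13.09 J/K.
ΔS₂ = m₂c₂ ln(T_f/T₂) = 223.44 × ln(303.1/284) = 14.54 J/K.
ΔS_total = -13.09 + 14.54 = 1.45 J/K.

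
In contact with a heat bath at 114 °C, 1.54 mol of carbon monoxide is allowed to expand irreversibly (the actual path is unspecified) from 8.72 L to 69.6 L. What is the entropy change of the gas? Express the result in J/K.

ΔS_gas = 26.6 J/K

Entropy is a state function, so ΔS_gas depends only on the end states.
For an isothermal ideal gas ΔS_gas = nR ln(V₂/V₁) = 1.54 × 8.314 × ln(69.6/8.72) = 26.6 J/K.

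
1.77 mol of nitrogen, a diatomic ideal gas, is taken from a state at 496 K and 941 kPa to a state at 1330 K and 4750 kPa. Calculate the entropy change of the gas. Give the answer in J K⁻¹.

ΔS = 27 J/K

ΔS = nC_p ln(T₂/T₁) − nR ln(P₂/P₁), with C_p = 7R/2 = 29.1 J mol⁻¹ K⁻¹ for a diatomic ideal gas.
ΔS = 1.77 × [29.1 × ln(1330/496) − 8.314 × ln(4750/941)] = 27 J/K.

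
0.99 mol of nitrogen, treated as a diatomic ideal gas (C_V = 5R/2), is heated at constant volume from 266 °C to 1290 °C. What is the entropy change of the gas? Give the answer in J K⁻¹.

ΔS = 21.9 J/K

In kelvin: T₁ = 539.15 K, T₂ = 1563.15 K. At constant volume, ΔS = nC_V ln(T₂/T₁) with C_V = 5R/2 = 20.79 J mol⁻¹ K⁻¹.
ΔS = 0.99 × 20.79 × ln(1563.15/539.15) = 21.9 J/K.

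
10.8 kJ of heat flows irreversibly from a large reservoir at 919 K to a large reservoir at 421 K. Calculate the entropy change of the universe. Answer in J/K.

ΔS_total = 13.9 J/K

ΔS_hot = −Q/T_H = −10800/919 = -11.75 J/K and ΔS_cold = +Q/T_C = 10800/421 = 25.65 J/K.
ΔS_total = -11.75 + 25.65 = 13.9 J/K, positive as the second law requires.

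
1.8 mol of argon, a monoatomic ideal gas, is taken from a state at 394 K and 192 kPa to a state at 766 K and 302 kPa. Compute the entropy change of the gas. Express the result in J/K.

ΔS = 18.1 J/K

ΔS = nC_p ln(T₂/T₁) − nR ln(P₂/P₁), with C_p = 5R/2 = 20.79 J mol⁻¹ K⁻¹ for a monoatomic ideal gas.
ΔS = 1.8 × [20.79 × ln(766/394) − 8.314 × ln(302/192)] = 18.1 J/K.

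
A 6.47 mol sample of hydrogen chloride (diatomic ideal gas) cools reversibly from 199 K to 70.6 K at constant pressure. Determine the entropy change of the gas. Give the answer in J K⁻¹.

At constant pressure, ΔS = nC_p ln(T₂/T₁) with C_p = 7R/2 = 29.1 J mol⁻¹ K⁻¹.
ΔS = 6.47 × 29.1 × ln(70.6/199) = -195 J/K.

ΔS = -195 J/K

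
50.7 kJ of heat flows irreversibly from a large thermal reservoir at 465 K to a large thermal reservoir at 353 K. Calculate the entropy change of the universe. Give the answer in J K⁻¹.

ΔS_hot = −Q/T_H = −50700/465 = -109 J/K and ΔS_cold = +Q/T_C = 50700/353 = 143.6 J/K.
ΔS_total = -109 + 143.6 = 34.6 J/K, positive as the second law requires.

ΔS_total = 34.6 J/K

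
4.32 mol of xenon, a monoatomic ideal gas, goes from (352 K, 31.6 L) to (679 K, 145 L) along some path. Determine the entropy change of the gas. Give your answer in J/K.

Entropy is a state function: ΔS = nC_V ln(T₂/T₁) + nR ln(V₂/V₁), with C_V = 3R/2 = 12.47 J mol⁻¹ K⁻¹ for a monoatomic ideal gas.
ΔS = 4.32 × [12.47 × ln(679/352) + 8.314 × ln(145/31.6)] = 90.1 J/K.

ΔS = 90.1 J/K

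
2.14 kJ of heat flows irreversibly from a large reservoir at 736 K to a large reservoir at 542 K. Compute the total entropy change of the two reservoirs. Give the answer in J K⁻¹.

ΔS_hot = −Q/T_H = −2140/736 = -2.908 J/K and ΔS_cold = +Q/T_C = 2140/542 = 3.948 J/K.
ΔS_total = -2.908 + 3.948 = 1.04 J/K, positive as the second law requires.

ΔS_total = 1.04 J/K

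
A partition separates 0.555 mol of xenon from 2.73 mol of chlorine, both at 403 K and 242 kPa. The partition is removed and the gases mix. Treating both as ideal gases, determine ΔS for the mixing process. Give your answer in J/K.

ΔS_mix = 12.4 J/K

Mole fractions: x_A = 0.555/3.29 = 0.169, x_B = 0.831.
ΔS_mix = −R(n_A ln x_A + n_B ln x_B) = −8.314 × (0.555 ln 0.169 + 2.73 ln 0.831) = 12.4 J/K.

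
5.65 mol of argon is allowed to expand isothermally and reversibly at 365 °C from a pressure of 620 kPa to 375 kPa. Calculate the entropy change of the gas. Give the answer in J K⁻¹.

ΔS_gas = 23.6 J/K

For an isothermal ideal gas ΔS_gas = nR ln(P₁/P₂) = 5.65 × 8.314 × ln(620/375) = 23.6 J/K.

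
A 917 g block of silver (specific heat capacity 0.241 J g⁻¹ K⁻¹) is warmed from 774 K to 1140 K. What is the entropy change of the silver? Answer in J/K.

ΔS = ∫dQ_rev/T = m c ln(T₂/T₁) = 917 × 0.241 × ln(1140/774) = 85.6 J/K.

ΔS = 85.6 J/K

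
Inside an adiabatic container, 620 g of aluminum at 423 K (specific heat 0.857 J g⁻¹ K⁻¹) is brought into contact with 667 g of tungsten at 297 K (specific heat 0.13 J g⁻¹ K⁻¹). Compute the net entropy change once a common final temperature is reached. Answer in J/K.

ΔS_total = 4.28 J/K

Energy balance: T_f = (m₁c₁T₁ + m₂c₂T₂)/(m₁c₁ + m₂c₂) = 405.32 K.
ΔS₁ = m₁c₁ ln(T_f/T₁) = 531.34 × ln(405.32/423) = -22.68 J/K.
ΔS₂ = m₂c₂ ln(T_f/T₂) = 86.71 × ln(405.32/297) = 26.96 J/K.
ΔS_total = -22.68 + 26.96 = 4.28 J/K.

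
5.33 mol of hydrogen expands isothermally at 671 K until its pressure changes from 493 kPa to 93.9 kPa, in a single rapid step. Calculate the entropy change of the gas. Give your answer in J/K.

Entropy is a state function, so ΔS_gas depends only on the end states.
For an isothermal ideal gas ΔS_gas = nR ln(P₁/P₂) = 5.33 × 8.314 × ln(493/93.9) = 73.5 J/K.

ΔS_gas = 73.5 J/K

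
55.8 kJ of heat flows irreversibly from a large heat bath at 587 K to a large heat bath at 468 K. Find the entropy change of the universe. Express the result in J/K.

ΔS_total = 24.2 J/K

ΔS_hot = −Q/T_H = −55800/587 = -95.06 J/K and ΔS_cold = +Q/T_C = 55800/468 = 119.23 J/K.
ΔS_total = -95.06 + 119.23 = 24.2 J/K, positive as the second law requires.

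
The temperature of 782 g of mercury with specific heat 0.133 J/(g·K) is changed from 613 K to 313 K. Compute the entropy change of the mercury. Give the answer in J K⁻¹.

ΔS = ∫dQ_rev/T = m c ln(T₂/T₁) = 782 × 0.133 × ln(313/613) = -69.9 J/K.

ΔS = -69.9 J/K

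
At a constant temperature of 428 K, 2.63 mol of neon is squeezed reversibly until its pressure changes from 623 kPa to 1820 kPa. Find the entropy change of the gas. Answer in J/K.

For an isothermal ideal gas ΔS_gas = nR ln(P₁/P₂) = 2.63 × 8.314 × ln(623/1820) = -23.4 J/K.

ΔS_gas = -23.4 J/K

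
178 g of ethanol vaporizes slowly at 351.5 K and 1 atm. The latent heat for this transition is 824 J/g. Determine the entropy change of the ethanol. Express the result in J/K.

Heat absorbed by the substance: Q = mL = 178 × 824 = 146672 J.
At constant T, ΔS = Q_rev/T = 146672 / 351.5 = 417 J/K.

ΔS = 417 J/K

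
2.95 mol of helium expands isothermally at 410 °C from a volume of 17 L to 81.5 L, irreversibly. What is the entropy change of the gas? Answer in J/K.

ΔS_gas = 38.4 J/K

Entropy is a state function, so ΔS_gas depends only on the end states.
For an isothermal ideal gas ΔS_gas = nR ln(V₂/V₁) = 2.95 × 8.314 × ln(81.5/17) = 38.4 J/K.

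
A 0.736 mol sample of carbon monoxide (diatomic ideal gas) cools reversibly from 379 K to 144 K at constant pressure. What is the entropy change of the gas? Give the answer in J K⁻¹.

ΔS = -20.7 J/K

At constant pressure, ΔS = nC_p ln(T₂/T₁) with C_p = 7R/2 = 29.1 J mol⁻¹ K⁻¹.
ΔS = 0.736 × 29.1 × ln(144/379) = -20.7 J/K.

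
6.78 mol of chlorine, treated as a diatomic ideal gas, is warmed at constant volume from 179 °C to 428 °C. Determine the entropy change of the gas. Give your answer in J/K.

In kelvin: T₁ = 452.15 K, T₂ = 701.15 K. At constant volume, ΔS = nC_V ln(T₂/T₁) with C_V = 5R/2 = 20.79 J mol⁻¹ K⁻¹.
ΔS = 6.78 × 20.79 × ln(701.15/452.15) = 61.8 J/K.

ΔS = 61.8 J/K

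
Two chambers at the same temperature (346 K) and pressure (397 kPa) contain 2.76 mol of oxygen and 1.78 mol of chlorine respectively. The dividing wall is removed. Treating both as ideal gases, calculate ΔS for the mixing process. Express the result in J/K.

Mole fractions: x_A = 2.76/4.54 = 0.608, x_B = 0.392.
ΔS_mix = −R(n_A ln x_A + n_B ln x_B) = −8.314 × (2.76 ln 0.608 + 1.78 ln 0.392) = 25.3 J/K.

ΔS_mix = 25.3 J/K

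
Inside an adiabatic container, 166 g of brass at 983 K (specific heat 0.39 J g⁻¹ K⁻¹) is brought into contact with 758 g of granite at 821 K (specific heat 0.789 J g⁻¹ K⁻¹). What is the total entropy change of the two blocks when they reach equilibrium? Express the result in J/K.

ΔS_total = 0.994 J/K

Energy balance: T_f = (m₁c₁T₁ + m₂c₂T₂)/(m₁c₁ + m₂c₂) = 836.82 K.
ΔS₁ = m₁c₁ ln(T_f/T₁) = 64.74 × ln(836.82/983) = -10.423 J/K.
ΔS₂ = m₂c₂ ln(T_f/T₂) = 598.062 × ln(836.82/821) = 11.417 J/K.
ΔS_total = -10.423 + 11.417 = 0.994 J/K.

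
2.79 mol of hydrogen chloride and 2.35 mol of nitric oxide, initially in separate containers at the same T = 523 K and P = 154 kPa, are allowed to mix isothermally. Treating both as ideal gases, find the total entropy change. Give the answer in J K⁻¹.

Mole fractions: x_A = 2.79/5.14 = 0.543, x_B = 0.457.
ΔS_mix = −R(n_A ln x_A + n_B ln x_B) = −8.314 × (2.79 ln 0.543 + 2.35 ln 0.457) = 29.5 J/K.

ΔS_mix = 29.5 J/K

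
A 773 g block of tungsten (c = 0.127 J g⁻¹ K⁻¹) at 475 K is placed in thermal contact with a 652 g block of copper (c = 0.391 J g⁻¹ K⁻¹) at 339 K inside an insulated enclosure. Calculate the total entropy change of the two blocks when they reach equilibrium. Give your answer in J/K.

Energy balance: T_f = (m₁c₁T₁ + m₂c₂T₂)/(m₁c₁ + m₂c₂) = 376.81 K.
ΔS₁ = m₁c₁ ln(T_f/T₁) = 98.171 × ln(376.81/475) = -22.734 J/K.
ΔS₂ = m₂c₂ ln(T_f/T₂) = 254.932 × ln(376.81/339) = 26.958 J/K.
ΔS_total = -22.734 + 26.958 = 4.22 J/K.

ΔS_total = 4.22 J/K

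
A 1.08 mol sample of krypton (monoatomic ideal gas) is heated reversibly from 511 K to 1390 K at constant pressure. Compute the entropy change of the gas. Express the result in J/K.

At constant pressure, ΔS = nC_p ln(T₂/T₁) with C_p = 5R/2 = 20.79 J mol⁻¹ K⁻¹.
ΔS = 1.08 × 20.79 × ln(1390/511) = 22.5 J/K.

ΔS = 22.5 J/K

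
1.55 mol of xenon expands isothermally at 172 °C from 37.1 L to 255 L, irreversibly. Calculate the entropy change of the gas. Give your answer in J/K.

Entropy is a state function, so ΔS_gas depends only on the end states.
For an isothermal ideal gas ΔS_gas = nR ln(V₂/V₁) = 1.55 × 8.314 × ln(255/37.1) = 24.8 J/K.

ΔS_gas = 24.8 J/K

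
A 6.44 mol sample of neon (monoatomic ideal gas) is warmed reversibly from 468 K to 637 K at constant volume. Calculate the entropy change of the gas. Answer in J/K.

ΔS = 24.8 J/K

At constant volume, ΔS = nC_V ln(T₂/T₁) with C_V = 3R/2 = 12.47 J mol⁻¹ K⁻¹.
ΔS = 6.44 × 12.47 × ln(637/468) = 24.8 J/K.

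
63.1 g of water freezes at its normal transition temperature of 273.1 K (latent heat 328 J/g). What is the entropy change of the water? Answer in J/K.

ΔS = -75.8 J/K

Heat released by the substance: Q = −mL = −63.1 × 328 = −20696.8 J.
At constant T, ΔS = Q_rev/T = −20696.8 / 273.1 = -75.8 J/K.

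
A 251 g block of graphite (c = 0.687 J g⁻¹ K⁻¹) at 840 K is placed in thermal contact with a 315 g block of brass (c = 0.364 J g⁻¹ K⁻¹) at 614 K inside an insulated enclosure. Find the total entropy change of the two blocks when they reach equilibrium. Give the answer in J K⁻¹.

ΔS_total = 3.3 J/K

Energy balance: T_f = (m₁c₁T₁ + m₂c₂T₂)/(m₁c₁ + m₂c₂) = 749.74 K.
ΔS₁ = m₁c₁ ln(T_f/T₁) = 172.437 × ln(749.74/840) = -19.6 J/K.
ΔS₂ = m₂c₂ ln(T_f/T₂) = 114.66 × ln(749.74/614) = 22.9 J/K.
ΔS_total = -19.6 + 22.9 = 3.3 J/K.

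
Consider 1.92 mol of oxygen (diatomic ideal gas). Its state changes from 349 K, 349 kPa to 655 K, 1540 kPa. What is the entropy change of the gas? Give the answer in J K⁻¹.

ΔS = 11.5 J/K

ΔS = nC_p ln(T₂/T₁) − nR ln(P₂/P₁), with C_p = 7R/2 = 29.1 J mol⁻¹ K⁻¹ for a diatomic ideal gas.
ΔS = 1.92 × [29.1 × ln(655/349) − 8.314 × ln(1540/349)] = 11.5 J/K.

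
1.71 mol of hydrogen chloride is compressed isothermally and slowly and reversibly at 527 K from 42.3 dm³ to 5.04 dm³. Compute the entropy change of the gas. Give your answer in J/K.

For an isothermal ideal gas ΔS_gas = nR ln(V₂/V₁) = 1.71 × 8.314 × ln(5.04/42.3) = -30.2 J/K.

ΔS_gas = -30.2 J/K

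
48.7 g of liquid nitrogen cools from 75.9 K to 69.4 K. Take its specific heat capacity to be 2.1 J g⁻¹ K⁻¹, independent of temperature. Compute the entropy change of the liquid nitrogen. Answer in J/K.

ΔS = -9.16 J/K

ΔS = ∫dQ_rev/T = m c ln(T₂/T₁) = 48.7 × 2.1 × ln(69.4/75.9) = -9.16 J/K.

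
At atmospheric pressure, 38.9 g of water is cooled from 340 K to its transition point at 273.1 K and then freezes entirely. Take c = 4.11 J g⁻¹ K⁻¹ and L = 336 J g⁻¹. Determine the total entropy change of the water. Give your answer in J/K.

Cooling step: ΔS₁ = m c ln(T_tr/T_i) = 38.9 × 4.11 × ln(273.1/340) = -35.03 J/K.
Phase change: ΔS₂ = −mL/T_tr = −38.9 × 336 / 273.1 = -47.86 J/K.
ΔS_total = (-35.03) + (-47.86) = -82.9 J/K.

ΔS = -82.9 J/K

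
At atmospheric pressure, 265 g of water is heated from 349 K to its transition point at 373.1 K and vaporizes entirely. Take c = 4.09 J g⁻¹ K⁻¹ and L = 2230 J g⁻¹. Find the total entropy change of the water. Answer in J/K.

ΔS = 1660 J/K

Warming step: ΔS₁ = m c ln(T_tr/T_i) = 265 × 4.09 × ln(373.1/349) = 72.37 J/K.
Phase change: ΔS₂ = +mL/T_tr = 265 × 2230 / 373.1 = 1584 J/K.
ΔS_total = (72.37) + (1584) = 1660 J/K.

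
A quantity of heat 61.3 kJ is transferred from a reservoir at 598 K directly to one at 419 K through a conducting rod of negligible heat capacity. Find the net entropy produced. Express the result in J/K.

ΔS_total = 43.8 J/K

ΔS_hot = −Q/T_H = −61300/598 = -102.5 J/K and ΔS_cold = +Q/T_C = 61300/419 = 146.3 J/K.
ΔS_total = -102.5 + 146.3 = 43.8 J/K, positive as the second law requires.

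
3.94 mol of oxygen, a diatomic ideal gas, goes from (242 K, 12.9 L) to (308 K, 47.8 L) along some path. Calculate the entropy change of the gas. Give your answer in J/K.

ΔS = 62.7 J/K

Entropy is a state function: ΔS = nC_V ln(T₂/T₁) + nR ln(V₂/V₁), with C_V = 5R/2 = 20.79 J mol⁻¹ K⁻¹ for a diatomic ideal gas.
ΔS = 3.94 × [20.79 × ln(308/242) + 8.314 × ln(47.8/12.9)] = 62.7 J/K.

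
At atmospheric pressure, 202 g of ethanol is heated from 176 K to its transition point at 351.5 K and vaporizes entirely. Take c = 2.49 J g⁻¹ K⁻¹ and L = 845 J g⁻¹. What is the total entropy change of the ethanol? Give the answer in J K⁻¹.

ΔS = 834 J/K

Warming step: ΔS₁ = m c ln(T_tr/T_i) = 202 × 2.49 × ln(351.5/176) = 347.9 J/K.
Phase change: ΔS₂ = +mL/T_tr = 202 × 845 / 351.5 = 485.6 J/K.
ΔS_total = (347.9) + (485.6) = 834 J/K.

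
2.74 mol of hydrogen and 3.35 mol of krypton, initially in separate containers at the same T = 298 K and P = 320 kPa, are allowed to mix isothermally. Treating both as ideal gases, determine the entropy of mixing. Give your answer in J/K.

Mole fractions: x_A = 2.74/6.09 = 0.45, x_B = 0.55.
ΔS_mix = −R(n_A ln x_A + n_B ln x_B) = −8.314 × (2.74 ln 0.45 + 3.35 ln 0.55) = 34.8 J/K.

ΔS_mix = 34.8 J/K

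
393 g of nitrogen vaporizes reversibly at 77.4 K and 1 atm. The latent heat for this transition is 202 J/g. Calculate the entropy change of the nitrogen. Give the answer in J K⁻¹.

ΔS = 1030 J/K

Heat absorbed by the substance: Q = mL = 393 × 202 = 79386 J.
At constant T, ΔS = Q_rev/T = 79386 / 77.4 = 1030 J/K.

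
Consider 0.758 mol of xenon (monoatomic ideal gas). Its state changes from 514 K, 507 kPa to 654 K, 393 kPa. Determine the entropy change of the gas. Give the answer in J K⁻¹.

ΔS = 5.4 J/K

ΔS = nC_p ln(T₂/T₁) − nR ln(P₂/P₁), with C_p = 5R/2 = 20.79 J mol⁻¹ K⁻¹ for a monoatomic ideal gas.
ΔS = 0.758 × [20.79 × ln(654/514) − 8.314 × ln(393/507)] = 5.4 J/K.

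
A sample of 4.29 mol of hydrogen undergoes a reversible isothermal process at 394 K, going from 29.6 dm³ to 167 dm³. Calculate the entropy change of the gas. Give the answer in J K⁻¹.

ΔS_gas = 61.7 J/K

For an isothermal ideal gas ΔS_gas = nR ln(V₂/V₁) = 4.29 × 8.314 × ln(167/29.6) = 61.7 J/K.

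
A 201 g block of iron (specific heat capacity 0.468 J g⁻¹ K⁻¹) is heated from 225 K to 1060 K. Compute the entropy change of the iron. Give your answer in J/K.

ΔS = 146 J/K

ΔS = ∫dQ_rev/T = m c ln(T₂/T₁) = 201 × 0.468 × ln(1060/225) = 146 J/K.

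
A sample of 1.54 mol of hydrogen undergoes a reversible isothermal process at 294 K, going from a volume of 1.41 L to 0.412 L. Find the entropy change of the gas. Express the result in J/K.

For an isothermal ideal gas ΔS_gas = nR ln(V₂/V₁) = 1.54 × 8.314 × ln(0.412/1.41) = -15.8 J/K.

ΔS_gas = -15.8 J/K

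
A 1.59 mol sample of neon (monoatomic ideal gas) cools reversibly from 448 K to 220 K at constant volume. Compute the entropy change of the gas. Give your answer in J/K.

ΔS = -14.1 J/K

At constant volume, ΔS = nC_V ln(T₂/T₁) with C_V = 3R/2 = 12.47 J mol⁻¹ K⁻¹.
ΔS = 1.59 × 12.47 × ln(220/448) = -14.1 J/K.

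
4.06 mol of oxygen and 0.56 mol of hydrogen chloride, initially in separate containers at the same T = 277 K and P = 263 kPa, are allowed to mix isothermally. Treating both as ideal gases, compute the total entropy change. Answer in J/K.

ΔS_mix = 14.2 J/K

Mole fractions: x_A = 4.06/4.62 = 0.879, x_B = 0.121.
ΔS_mix = −R(n_A ln x_A + n_B ln x_B) = −8.314 × (4.06 ln 0.879 + 0.56 ln 0.121) = 14.2 J/K.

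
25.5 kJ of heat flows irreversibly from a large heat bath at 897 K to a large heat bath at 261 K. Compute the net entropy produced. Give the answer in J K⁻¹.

ΔS_hot = −Q/T_H = −25500/897 = -28.43 J/K and ΔS_cold = +Q/T_C = 25500/261 = 97.7 J/K.
ΔS_total = -28.43 + 97.7 = 69.3 J/K, positive as the second law requires.

ΔS_total = 69.3 J/K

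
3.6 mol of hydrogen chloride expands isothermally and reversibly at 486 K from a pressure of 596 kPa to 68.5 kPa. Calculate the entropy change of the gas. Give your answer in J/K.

For an isothermal ideal gas ΔS_gas = nR ln(P₁/P₂) = 3.6 × 8.314 × ln(596/68.5) = 64.8 J/K.

ΔS_gas = 64.8 J/K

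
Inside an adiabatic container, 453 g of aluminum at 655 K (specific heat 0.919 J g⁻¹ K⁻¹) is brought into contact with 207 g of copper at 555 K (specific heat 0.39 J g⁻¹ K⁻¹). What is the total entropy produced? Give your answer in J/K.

Energy balance: T_f = (m₁c₁T₁ + m₂c₂T₂)/(m₁c₁ + m₂c₂) = 638.76 K.
ΔS₁ = m₁c₁ ln(T_f/T₁) = 416.307 × ln(638.76/655) = -10.453 J/K.
ΔS₂ = m₂c₂ ln(T_f/T₂) = 80.73 × ln(638.76/555) = 11.347 J/K.
ΔS_total = -10.453 + 11.347 = 0.894 J/K.

ΔS_total = 0.894 J/K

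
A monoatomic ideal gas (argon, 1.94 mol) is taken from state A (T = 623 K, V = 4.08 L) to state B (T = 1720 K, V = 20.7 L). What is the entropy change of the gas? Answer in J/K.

ΔS = 50.8 J/K

Entropy is a state function: ΔS = nC_V ln(T₂/T₁) + nR ln(V₂/V₁), with C_V = 3R/2 = 12.47 J mol⁻¹ K⁻¹ for a monoatomic ideal gas.
ΔS = 1.94 × [12.47 × ln(1720/623) + 8.314 × ln(20.7/4.08)] = 50.8 J/K.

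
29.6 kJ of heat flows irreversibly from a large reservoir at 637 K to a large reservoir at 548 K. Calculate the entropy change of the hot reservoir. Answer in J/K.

ΔS_hot = -46.5 J/K

The hot reservoir loses heat Q, so ΔS_hot = −Q/T_H = −29600/637 = -46.5 J/K.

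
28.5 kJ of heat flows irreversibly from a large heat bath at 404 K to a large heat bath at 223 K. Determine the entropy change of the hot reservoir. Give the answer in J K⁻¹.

ΔS_hot = -70.5 J/K

The hot reservoir loses heat Q, so ΔS_hot = −Q/T_H = −28500/404 = -70.5 J/K.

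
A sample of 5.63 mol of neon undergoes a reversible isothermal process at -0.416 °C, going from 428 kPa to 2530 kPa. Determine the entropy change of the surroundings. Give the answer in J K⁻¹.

For an isothermal ideal gas ΔS_gas = nR ln(P₁/P₂) = 5.63 × 8.314 × ln(428/2530) = -83.2 J/K.
The process is reversible, so ΔS_surr = −ΔS_gas = 83.2 J/K and ΔS_universe = 0.

ΔS_surr = 83.2 J/K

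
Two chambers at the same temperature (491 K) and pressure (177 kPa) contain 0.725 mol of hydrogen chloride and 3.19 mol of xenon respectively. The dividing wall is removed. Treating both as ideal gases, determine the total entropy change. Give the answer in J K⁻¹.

ΔS_mix = 15.6 J/K

Mole fractions: x_A = 0.725/3.92 = 0.185, x_B = 0.815.
ΔS_mix = −R(n_A ln x_A + n_B ln x_B) = −8.314 × (0.725 ln 0.185 + 3.19 ln 0.815) = 15.6 J/K.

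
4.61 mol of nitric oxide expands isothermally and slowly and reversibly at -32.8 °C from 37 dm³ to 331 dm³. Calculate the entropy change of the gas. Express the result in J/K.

ΔS_gas = 84 J/K

For an isothermal ideal gas ΔS_gas = nR ln(V₂/V₁) = 4.61 × 8.314 × ln(331/37) = 84 J/K.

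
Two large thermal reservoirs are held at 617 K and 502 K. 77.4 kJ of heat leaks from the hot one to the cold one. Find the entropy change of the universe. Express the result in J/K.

ΔS_hot = −Q/T_H = −77400/617 = -125.45 J/K and ΔS_cold = +Q/T_C = 77400/502 = 154.18 J/K.
ΔS_total = -125.45 + 154.18 = 28.7 J/K, positive as the second law requires.

ΔS_total = 28.7 J/K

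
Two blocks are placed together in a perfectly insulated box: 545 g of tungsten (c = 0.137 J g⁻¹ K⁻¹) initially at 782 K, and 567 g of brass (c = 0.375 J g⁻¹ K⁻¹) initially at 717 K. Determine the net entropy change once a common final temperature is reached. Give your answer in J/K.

ΔS_total = 0.211 J/K

Energy balance: T_f = (m₁c₁T₁ + m₂c₂T₂)/(m₁c₁ + m₂c₂) = 733.89 K.
ΔS₁ = m₁c₁ ln(T_f/T₁) = 74.665 × ln(733.89/782) = -4.741 J/K.
ΔS₂ = m₂c₂ ln(T_f/T₂) = 212.625 × ln(733.89/717) = 4.952 J/K.
ΔS_total = -4.741 + 4.952 = 0.211 J/K.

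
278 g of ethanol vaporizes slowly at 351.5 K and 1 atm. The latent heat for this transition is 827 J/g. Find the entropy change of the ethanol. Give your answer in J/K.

ΔS = 654 J/K

Heat absorbed by the substance: Q = mL = 278 × 827 = 229906 J.
At constant T, ΔS = Q_rev/T = 229906 / 351.5 = 654 J/K.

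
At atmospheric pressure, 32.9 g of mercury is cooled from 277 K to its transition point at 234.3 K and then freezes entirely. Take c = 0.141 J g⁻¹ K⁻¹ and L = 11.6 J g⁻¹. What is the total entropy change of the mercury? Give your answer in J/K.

Cooling step: ΔS₁ = m c ln(T_tr/T_i) = 32.9 × 0.141 × ln(234.3/277) = -0.7766 J/K.
Phase change: ΔS₂ = −mL/T_tr = −32.9 × 11.6 / 234.3 = -1.629 J/K.
ΔS_total = (-0.7766) + (-1.629) = -2.41 J/K.

ΔS = -2.41 J/K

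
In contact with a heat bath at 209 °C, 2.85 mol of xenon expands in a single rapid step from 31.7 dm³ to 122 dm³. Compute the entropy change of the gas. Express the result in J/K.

Entropy is a state function, so ΔS_gas depends only on the end states.
For an isothermal ideal gas ΔS_gas = nR ln(V₂/V₁) = 2.85 × 8.314 × ln(122/31.7) = 31.9 J/K.

ΔS_gas = 31.9 J/K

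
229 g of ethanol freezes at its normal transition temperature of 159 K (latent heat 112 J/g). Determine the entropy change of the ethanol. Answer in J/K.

Heat released by the substance: Q = −mL = −229 × 112 = −25648 J.
At constant T, ΔS = Q_rev/T = −25648 / 159 = -161 J/K.

ΔS = -161 J/K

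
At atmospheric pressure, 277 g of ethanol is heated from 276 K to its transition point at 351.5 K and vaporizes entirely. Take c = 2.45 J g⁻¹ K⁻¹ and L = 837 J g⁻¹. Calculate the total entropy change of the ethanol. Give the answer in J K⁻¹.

Warming step: ΔS₁ = m c ln(T_tr/T_i) = 277 × 2.45 × ln(351.5/276) = 164.1 J/K.
Phase change: ΔS₂ = +mL/T_tr = 277 × 837 / 351.5 = 659.6 J/K.
ΔS_total = (164.1) + (659.6) = 824 J/K.

ΔS = 824 J/K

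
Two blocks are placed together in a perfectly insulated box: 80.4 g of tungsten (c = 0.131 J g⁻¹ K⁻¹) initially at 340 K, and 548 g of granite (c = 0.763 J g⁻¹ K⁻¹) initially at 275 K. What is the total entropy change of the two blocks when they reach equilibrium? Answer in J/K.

ΔS_total = 0.248 J/K

Energy balance: T_f = (m₁c₁T₁ + m₂c₂T₂)/(m₁c₁ + m₂c₂) = 276.6 K.
ΔS₁ = m₁c₁ ln(T_f/T₁) = 10.5324 × ln(276.6/340) = -2.1737 J/K.
ΔS₂ = m₂c₂ ln(T_f/T₂) = 418.124 × ln(276.6/275) = 2.4213 J/K.
ΔS_total = -2.1737 + 2.4213 = 0.248 J/K.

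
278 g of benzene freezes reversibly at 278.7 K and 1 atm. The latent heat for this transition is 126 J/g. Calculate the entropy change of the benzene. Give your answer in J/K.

ΔS = -126 J/K

Heat released by the substance: Q = −mL = −278 × 126 = −35028 J.
At constant T, ΔS = Q_rev/T = −35028 / 278.7 = -126 J/K.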